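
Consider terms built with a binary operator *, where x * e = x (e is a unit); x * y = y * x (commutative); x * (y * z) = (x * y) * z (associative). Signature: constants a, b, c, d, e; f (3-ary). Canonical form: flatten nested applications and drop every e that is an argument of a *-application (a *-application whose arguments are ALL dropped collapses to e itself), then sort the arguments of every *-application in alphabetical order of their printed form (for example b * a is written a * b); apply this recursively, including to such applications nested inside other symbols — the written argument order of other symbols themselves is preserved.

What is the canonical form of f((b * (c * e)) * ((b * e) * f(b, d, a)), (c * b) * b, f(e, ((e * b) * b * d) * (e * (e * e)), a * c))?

Answer: f(b * b * c * f(b, d, a), b * b * c, f(e, b * b * d, a * c))

Derivation:
Descend into:  (b * (c * e)) * ((b * e) * f(b, d, a))
Un-nest:  b * c * e * b * e * f(b, d, a)
Units out:  drop e (×2)
Sort:  b * b * c * f(b, d, a)
Rebuild:  f(b * b * c * f(b, d, a), b * b * c, f(e, b * b * d, a * c))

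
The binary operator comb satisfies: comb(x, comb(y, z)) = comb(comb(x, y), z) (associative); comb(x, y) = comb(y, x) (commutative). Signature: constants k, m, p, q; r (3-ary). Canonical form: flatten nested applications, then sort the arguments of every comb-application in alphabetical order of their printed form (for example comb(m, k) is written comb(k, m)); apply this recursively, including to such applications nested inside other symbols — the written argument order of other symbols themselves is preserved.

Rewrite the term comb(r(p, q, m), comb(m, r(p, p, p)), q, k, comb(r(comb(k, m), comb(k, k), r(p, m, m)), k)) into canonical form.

Answer: comb(k, k, m, q, r(comb(k, m), comb(k, k), r(p, m, m)), r(p, p, p), r(p, q, m))

Derivation:
Merge nested applications:  comb(r(p, q, m), m, r(p, p, p), q, k, r(comb(k, m), comb(k, k), r(p, m, m)), k)
Sort arguments:  comb(k, k, m, q, r(comb(k, m), comb(k, k), r(p, m, m)), r(p, p, p), r(p, q, m))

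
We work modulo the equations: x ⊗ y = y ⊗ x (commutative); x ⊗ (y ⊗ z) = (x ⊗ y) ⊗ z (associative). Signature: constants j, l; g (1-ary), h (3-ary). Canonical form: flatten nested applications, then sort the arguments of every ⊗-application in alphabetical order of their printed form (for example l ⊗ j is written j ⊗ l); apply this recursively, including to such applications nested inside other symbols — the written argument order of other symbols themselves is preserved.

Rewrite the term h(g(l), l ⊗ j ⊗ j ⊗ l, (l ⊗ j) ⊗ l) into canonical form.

Answer: h(g(l), j ⊗ j ⊗ l ⊗ l, j ⊗ l ⊗ l)

Derivation:
Work inside:  (l ⊗ j) ⊗ l
Un-nest:  l ⊗ j ⊗ l
Sort:  j ⊗ l ⊗ l
Reassemble:  h(g(l), j ⊗ j ⊗ l ⊗ l, j ⊗ l ⊗ l)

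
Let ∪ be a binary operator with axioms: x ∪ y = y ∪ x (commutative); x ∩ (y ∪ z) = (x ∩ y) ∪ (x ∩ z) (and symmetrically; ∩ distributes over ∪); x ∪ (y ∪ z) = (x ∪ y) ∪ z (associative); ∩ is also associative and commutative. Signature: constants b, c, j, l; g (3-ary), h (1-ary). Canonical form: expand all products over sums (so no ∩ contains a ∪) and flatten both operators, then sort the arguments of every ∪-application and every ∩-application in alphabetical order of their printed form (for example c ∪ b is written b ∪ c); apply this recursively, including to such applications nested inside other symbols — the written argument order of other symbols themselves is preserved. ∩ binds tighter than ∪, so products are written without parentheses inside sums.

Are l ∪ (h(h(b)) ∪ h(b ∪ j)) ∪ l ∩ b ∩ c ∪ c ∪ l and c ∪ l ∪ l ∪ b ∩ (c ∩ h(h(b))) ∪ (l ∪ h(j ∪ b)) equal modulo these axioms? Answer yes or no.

Left:  l ∪ (h(h(b)) ∪ h(b ∪ j)) ∪ l ∩ b ∩ c ∪ c ∪ l
  Un-nest:  l ∪ h(h(b)) ∪ h(b ∪ j) ∪ b ∩ c ∩ l ∪ c ∪ l
  Order the arguments:  b ∩ c ∩ l ∪ c ∪ h(b ∪ j) ∪ h(h(b)) ∪ l ∪ l
Right:  c ∪ l ∪ l ∪ b ∩ (c ∩ h(h(b))) ∪ (l ∪ h(j ∪ b))
  Un-nest:  c ∪ l ∪ l ∪ b ∩ c ∩ h(h(b)) ∪ l ∪ h(b ∪ j)
  Sort arguments:  b ∩ c ∩ h(h(b)) ∪ c ∪ h(b ∪ j) ∪ l ∪ l ∪ l

Answer: no — b ∩ c ∩ l ∪ c ∪ h(b ∪ j) ∪ h(h(b)) ∪ l ∪ l vs b ∩ c ∩ h(h(b)) ∪ c ∪ h(b ∪ j) ∪ l ∪ l ∪ l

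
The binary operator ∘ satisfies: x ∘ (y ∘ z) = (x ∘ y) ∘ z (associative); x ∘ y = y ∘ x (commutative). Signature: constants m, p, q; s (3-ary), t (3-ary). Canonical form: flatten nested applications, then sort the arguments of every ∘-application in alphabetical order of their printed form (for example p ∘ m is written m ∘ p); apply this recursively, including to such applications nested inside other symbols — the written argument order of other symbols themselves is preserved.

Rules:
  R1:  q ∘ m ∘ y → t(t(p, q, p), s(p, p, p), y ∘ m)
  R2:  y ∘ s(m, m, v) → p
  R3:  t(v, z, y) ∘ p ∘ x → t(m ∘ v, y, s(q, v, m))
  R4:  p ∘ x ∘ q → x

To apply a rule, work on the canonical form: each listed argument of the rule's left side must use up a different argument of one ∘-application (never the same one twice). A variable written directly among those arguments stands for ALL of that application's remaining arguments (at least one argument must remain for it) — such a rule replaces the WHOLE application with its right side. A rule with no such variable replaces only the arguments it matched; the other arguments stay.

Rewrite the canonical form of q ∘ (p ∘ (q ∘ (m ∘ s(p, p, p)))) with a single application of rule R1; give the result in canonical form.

Canonical form:  m ∘ p ∘ q ∘ q ∘ s(p, p, p)
Apply R1:  consuming m, q;  y := p ∘ q ∘ s(p, p, p)
The extension variable absorbs all remaining arguments, so the whole application is rewritten.
New term:  t(t(p, q, p), s(p, p, p), m ∘ p ∘ q ∘ s(p, p, p))

Answer: t(t(p, q, p), s(p, p, p), m ∘ p ∘ q ∘ s(p, p, p))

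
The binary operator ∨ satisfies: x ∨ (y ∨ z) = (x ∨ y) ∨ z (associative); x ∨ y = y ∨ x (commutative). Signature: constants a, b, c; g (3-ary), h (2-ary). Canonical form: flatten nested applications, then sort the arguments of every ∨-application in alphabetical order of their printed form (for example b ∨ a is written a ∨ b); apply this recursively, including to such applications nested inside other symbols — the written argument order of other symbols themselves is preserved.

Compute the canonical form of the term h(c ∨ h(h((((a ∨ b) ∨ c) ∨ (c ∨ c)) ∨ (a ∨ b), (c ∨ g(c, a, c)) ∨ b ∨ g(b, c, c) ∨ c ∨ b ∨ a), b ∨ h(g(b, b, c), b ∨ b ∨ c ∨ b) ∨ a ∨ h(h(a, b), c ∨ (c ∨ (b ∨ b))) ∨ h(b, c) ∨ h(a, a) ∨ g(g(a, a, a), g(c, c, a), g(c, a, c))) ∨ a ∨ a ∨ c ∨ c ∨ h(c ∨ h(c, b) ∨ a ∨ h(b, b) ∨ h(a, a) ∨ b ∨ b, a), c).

Work inside:  c ∨ h(h((((a ∨ b) ∨ c) ∨ (c ∨ c)) ∨ (a ∨ b), (c ∨ g(c, a, c)) ∨ b ∨ g(b, c, c) ∨ c ∨ b ∨ a), b ∨ h(g(b, b, c), b ∨ b ∨ c ∨ b) ∨ a ∨ h(h(a, b), c ∨ (c ∨ (b ∨ b))) ∨ h(b, c) ∨ h(a, a) ∨ g(g(a, a, a), g(c, c, a), g(c, a, c))) ∨ a ∨ a ∨ c ∨ c ∨ h(c ∨ h(c, b) ∨ a ∨ h(b, b) ∨ h(a, a) ∨ b ∨ b, a)
Canonicalize subterm:  h(h((((a ∨ b) ∨ c) ∨ (c ∨ c)) ∨ (a ∨ b), (c ∨ g(c, a, c)) ∨ b ∨ g(b, c, c) ∨ c ∨ b ∨ a), b ∨ h(g(b, b, c), b ∨ b ∨ c ∨ b) ∨ a ∨ h(h(a, b), c ∨ (c ∨ (b ∨ b))) ∨ h(b, c) ∨ h(a, a) ∨ g(g(a, a, a), g(c, c, a), g(c, a, c)))  →  h(h(a ∨ a ∨ b ∨ b ∨ c ∨ c ∨ c, a ∨ b ∨ b ∨ c ∨ c ∨ g(b, c, c) ∨ g(c, a, c)), a ∨ b ∨ g(g(a, a, a), g(c, c, a), g(c, a, c)) ∨ h(a, a) ∨ h(b, c) ∨ h(g(b, b, c), b ∨ b ∨ b ∨ c) ∨ h(h(a, b), b ∨ b ∨ c ∨ c))
Canonicalize subterm:  h(c ∨ h(c, b) ∨ a ∨ h(b, b) ∨ h(a, a) ∨ b ∨ b, a)  →  h(a ∨ b ∨ b ∨ c ∨ h(a, a) ∨ h(b, b) ∨ h(c, b), a)
Sort:  a ∨ a ∨ c ∨ c ∨ c ∨ h(a ∨ b ∨ b ∨ c ∨ h(a, a) ∨ h(b, b) ∨ h(c, b), a) ∨ h(h(a ∨ a ∨ b ∨ b ∨ c ∨ c ∨ c, a ∨ b ∨ b ∨ c ∨ c ∨ g(b, c, c) ∨ g(c, a, c)), a ∨ b ∨ g(g(a, a, a), g(c, c, a), g(c, a, c)) ∨ h(a, a) ∨ h(b, c) ∨ h(g(b, b, c), b ∨ b ∨ b ∨ c) ∨ h(h(a, b), b ∨ b ∨ c ∨ c))
Put back:  h(a ∨ a ∨ c ∨ c ∨ c ∨ h(a ∨ b ∨ b ∨ c ∨ h(a, a) ∨ h(b, b) ∨ h(c, b), a) ∨ h(h(a ∨ a ∨ b ∨ b ∨ c ∨ c ∨ c, a ∨ b ∨ b ∨ c ∨ c ∨ g(b, c, c) ∨ g(c, a, c)), a ∨ b ∨ g(g(a, a, a), g(c, c, a), g(c, a, c)) ∨ h(a, a) ∨ h(b, c) ∨ h(g(b, b, c), b ∨ b ∨ b ∨ c) ∨ h(h(a, b), b ∨ b ∨ c ∨ c)), c)

Answer: h(a ∨ a ∨ c ∨ c ∨ c ∨ h(a ∨ b ∨ b ∨ c ∨ h(a, a) ∨ h(b, b) ∨ h(c, b), a) ∨ h(h(a ∨ a ∨ b ∨ b ∨ c ∨ c ∨ c, a ∨ b ∨ b ∨ c ∨ c ∨ g(b, c, c) ∨ g(c, a, c)), a ∨ b ∨ g(g(a, a, a), g(c, c, a), g(c, a, c)) ∨ h(a, a) ∨ h(b, c) ∨ h(g(b, b, c), b ∨ b ∨ b ∨ c) ∨ h(h(a, b), b ∨ b ∨ c ∨ c)), c)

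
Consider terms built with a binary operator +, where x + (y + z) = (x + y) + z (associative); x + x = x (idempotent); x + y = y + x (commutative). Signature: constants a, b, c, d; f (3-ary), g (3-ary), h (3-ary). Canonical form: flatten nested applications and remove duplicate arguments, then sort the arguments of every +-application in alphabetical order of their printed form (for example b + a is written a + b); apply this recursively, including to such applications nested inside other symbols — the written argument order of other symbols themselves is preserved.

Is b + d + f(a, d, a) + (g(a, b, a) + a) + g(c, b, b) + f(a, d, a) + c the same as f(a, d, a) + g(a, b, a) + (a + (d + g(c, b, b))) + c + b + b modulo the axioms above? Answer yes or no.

Answer: yes — both canonical forms are a + b + c + d + f(a, d, a) + g(a, b, a) + g(c, b, b)

Derivation:
Left:  b + d + f(a, d, a) + (g(a, b, a) + a) + g(c, b, b) + f(a, d, a) + c
  Un-nest:  b + d + f(a, d, a) + g(a, b, a) + a + g(c, b, b) + f(a, d, a) + c
  Idempotence:  drop duplicate f(a, d, a)
  Sort:  a + b + c + d + f(a, d, a) + g(a, b, a) + g(c, b, b)
Right:  f(a, d, a) + g(a, b, a) + (a + (d + g(c, b, b))) + c + b + b
  Merge nested applications:  f(a, d, a) + g(a, b, a) + a + d + g(c, b, b) + c + b + b
  Deduplicate:  drop duplicate b
  Order the arguments:  a + b + c + d + f(a, d, a) + g(a, b, a) + g(c, b, b)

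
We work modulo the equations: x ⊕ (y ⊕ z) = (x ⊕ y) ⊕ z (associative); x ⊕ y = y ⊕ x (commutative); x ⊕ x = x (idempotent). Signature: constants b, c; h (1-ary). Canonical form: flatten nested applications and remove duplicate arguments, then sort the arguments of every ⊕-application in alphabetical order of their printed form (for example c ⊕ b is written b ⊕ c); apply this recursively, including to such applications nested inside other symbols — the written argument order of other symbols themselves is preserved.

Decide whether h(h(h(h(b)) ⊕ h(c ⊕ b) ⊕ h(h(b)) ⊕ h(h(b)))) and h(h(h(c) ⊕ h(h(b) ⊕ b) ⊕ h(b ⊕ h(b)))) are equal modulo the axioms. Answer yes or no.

Answer: no — h(h(h(b ⊕ c) ⊕ h(h(b)))) vs h(h(h(b ⊕ h(b)) ⊕ h(c)))

Derivation:
Left:  h(h(h(h(b)) ⊕ h(c ⊕ b) ⊕ h(h(b)) ⊕ h(h(b))))
  Work inside:  h(h(b)) ⊕ h(c ⊕ b) ⊕ h(h(b)) ⊕ h(h(b))
  Simplify inside:  h(c ⊕ b)  →  h(b ⊕ c)
  Deduplicate:  drop duplicate h(h(b)), h(h(b))
  Sort:  h(b ⊕ c) ⊕ h(h(b))
  Rebuild:  h(h(h(b ⊕ c) ⊕ h(h(b))))
Right:  h(h(h(c) ⊕ h(h(b) ⊕ b) ⊕ h(b ⊕ h(b))))
  Descend into:  h(c) ⊕ h(h(b) ⊕ b) ⊕ h(b ⊕ h(b))
  Inside:  h(h(b) ⊕ b)  →  h(b ⊕ h(b))
  Drop duplicates:  drop duplicate h(b ⊕ h(b))
  Sort arguments:  h(b ⊕ h(b)) ⊕ h(c)
  Put back:  h(h(h(b ⊕ h(b)) ⊕ h(c)))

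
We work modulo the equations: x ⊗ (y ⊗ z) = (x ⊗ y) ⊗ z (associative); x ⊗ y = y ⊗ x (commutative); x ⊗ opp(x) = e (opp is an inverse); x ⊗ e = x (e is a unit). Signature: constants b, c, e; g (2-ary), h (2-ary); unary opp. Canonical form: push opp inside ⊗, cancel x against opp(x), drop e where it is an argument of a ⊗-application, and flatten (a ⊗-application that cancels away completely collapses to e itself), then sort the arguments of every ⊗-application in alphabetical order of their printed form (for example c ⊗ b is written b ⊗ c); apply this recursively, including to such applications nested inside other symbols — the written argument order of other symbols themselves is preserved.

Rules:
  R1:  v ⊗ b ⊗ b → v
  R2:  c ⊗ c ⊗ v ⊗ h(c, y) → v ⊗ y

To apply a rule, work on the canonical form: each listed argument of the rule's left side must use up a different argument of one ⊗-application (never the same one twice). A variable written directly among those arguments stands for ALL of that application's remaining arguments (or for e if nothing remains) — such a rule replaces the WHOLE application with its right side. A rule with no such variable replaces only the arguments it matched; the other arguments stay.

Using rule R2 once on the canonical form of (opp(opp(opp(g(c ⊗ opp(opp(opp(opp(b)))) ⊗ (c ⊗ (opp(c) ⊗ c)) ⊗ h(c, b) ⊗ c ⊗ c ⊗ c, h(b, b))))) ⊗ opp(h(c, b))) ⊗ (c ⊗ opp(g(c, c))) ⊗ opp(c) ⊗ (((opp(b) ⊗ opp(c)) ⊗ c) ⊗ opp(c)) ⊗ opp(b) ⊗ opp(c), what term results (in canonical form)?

Answer: opp(b) ⊗ opp(b) ⊗ opp(c) ⊗ opp(c) ⊗ opp(g(b ⊗ b ⊗ c ⊗ c ⊗ c, h(b, b))) ⊗ opp(g(c, c)) ⊗ opp(h(c, b))

Derivation:
Canonical form:  opp(b) ⊗ opp(b) ⊗ opp(c) ⊗ opp(c) ⊗ opp(g(b ⊗ c ⊗ c ⊗ c ⊗ c ⊗ c ⊗ h(c, b), h(b, b))) ⊗ opp(g(c, c)) ⊗ opp(h(c, b))
Apply R2:  consuming c, c, h(c, b);  v := b ⊗ c ⊗ c ⊗ c, y := b
Every leftover argument binds to the variable; the entire application is replaced.
Result:  opp(b) ⊗ opp(b) ⊗ opp(c) ⊗ opp(c) ⊗ opp(g(b ⊗ b ⊗ c ⊗ c ⊗ c, h(b, b))) ⊗ opp(g(c, c)) ⊗ opp(h(c, b))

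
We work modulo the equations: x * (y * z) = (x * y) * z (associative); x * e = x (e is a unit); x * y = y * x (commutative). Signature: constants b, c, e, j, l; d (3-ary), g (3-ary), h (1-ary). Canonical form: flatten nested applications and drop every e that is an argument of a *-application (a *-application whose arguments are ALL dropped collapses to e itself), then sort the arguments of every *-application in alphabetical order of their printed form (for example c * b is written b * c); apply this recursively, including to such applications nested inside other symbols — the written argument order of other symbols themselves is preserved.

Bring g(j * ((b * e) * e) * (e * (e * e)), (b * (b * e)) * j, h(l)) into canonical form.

Focus inside:  j * ((b * e) * e) * (e * (e * e))
Flatten:  j * b * e * e * e * e * e
Drop the unit:  drop e (×5)
Sort:  b * j
Put back:  g(b * j, b * b * j, h(l))

Answer: g(b * j, b * b * j, h(l))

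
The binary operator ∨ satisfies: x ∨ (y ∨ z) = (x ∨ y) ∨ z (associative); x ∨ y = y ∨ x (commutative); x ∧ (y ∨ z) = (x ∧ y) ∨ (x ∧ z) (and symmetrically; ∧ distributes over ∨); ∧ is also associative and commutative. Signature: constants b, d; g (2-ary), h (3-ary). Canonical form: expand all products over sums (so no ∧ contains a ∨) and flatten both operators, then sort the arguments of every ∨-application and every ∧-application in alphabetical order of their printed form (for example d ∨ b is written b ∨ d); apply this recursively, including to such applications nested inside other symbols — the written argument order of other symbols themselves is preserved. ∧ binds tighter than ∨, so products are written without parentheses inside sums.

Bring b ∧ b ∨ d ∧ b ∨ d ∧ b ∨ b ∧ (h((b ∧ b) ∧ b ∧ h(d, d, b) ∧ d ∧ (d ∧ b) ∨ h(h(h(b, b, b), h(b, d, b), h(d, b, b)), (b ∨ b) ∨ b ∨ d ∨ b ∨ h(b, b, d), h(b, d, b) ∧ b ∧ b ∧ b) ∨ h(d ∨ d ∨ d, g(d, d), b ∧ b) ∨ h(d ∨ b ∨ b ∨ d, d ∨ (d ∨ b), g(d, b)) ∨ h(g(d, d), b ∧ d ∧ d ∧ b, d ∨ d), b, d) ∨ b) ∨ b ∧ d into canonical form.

Answer: b ∧ b ∨ b ∧ b ∨ b ∧ d ∨ b ∧ d ∨ b ∧ d ∨ b ∧ h(b ∧ b ∧ b ∧ b ∧ d ∧ d ∧ h(d, d, b) ∨ h(b ∨ b ∨ d ∨ d, b ∨ d ∨ d, g(d, b)) ∨ h(d ∨ d ∨ d, g(d, d), b ∧ b) ∨ h(g(d, d), b ∧ b ∧ d ∧ d, d ∨ d) ∨ h(h(h(b, b, b), h(b, d, b), h(d, b, b)), b ∨ b ∨ b ∨ b ∨ d ∨ h(b, b, d), b ∧ b ∧ b ∧ h(b, d, b)), b, d)

Derivation:
Distribute:  b ∧ b ∨ b ∧ d ∨ b ∧ d ∨ b ∧ h(b ∧ b ∧ b ∧ b ∧ d ∧ d ∧ h(d, d, b) ∨ h(b ∨ b ∨ d ∨ d, b ∨ d ∨ d, g(d, b)) ∨ h(d ∨ d ∨ d, g(d, d), b ∧ b) ∨ h(g(d, d), b ∧ b ∧ d ∧ d, d ∨ d) ∨ h(h(h(b, b, b), h(b, d, b), h(d, b, b)), b ∨ b ∨ b ∨ b ∨ d ∨ h(b, b, d), b ∧ b ∧ b ∧ h(b, d, b)), b, d) ∨ b ∧ b ∨ b ∧ d
Order the arguments:  b ∧ b ∨ b ∧ b ∨ b ∧ d ∨ b ∧ d ∨ b ∧ d ∨ b ∧ h(b ∧ b ∧ b ∧ b ∧ d ∧ d ∧ h(d, d, b) ∨ h(b ∨ b ∨ d ∨ d, b ∨ d ∨ d, g(d, b)) ∨ h(d ∨ d ∨ d, g(d, d), b ∧ b) ∨ h(g(d, d), b ∧ b ∧ d ∧ d, d ∨ d) ∨ h(h(h(b, b, b), h(b, d, b), h(d, b, b)), b ∨ b ∨ b ∨ b ∨ d ∨ h(b, b, d), b ∧ b ∧ b ∧ h(b, d, b)), b, d)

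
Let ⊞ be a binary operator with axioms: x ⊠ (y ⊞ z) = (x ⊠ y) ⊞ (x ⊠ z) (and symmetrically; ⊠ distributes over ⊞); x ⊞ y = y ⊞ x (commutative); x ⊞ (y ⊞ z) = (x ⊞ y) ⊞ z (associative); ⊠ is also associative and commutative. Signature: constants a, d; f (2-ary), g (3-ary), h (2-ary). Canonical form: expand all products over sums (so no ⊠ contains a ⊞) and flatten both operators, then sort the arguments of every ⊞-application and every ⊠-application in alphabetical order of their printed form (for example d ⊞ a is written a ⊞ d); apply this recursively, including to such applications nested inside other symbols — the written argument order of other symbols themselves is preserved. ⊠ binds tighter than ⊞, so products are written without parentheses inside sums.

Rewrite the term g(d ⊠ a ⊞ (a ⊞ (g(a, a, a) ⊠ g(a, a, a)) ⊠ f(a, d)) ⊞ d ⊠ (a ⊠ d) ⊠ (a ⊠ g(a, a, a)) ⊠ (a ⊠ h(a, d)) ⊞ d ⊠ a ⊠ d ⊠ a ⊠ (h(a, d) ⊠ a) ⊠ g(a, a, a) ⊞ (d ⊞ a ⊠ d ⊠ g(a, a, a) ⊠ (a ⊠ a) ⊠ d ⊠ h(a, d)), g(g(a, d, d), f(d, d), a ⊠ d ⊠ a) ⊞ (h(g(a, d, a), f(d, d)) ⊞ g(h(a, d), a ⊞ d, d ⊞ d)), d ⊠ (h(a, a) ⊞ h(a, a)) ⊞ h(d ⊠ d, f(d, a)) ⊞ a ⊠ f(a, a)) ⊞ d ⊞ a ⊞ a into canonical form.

Expand:  g(a ⊞ a ⊠ a ⊠ a ⊠ d ⊠ d ⊠ g(a, a, a) ⊠ h(a, d) ⊞ a ⊠ a ⊠ a ⊠ d ⊠ d ⊠ g(a, a, a) ⊠ h(a, d) ⊞ a ⊠ a ⊠ a ⊠ d ⊠ d ⊠ g(a, a, a) ⊠ h(a, d) ⊞ a ⊠ d ⊞ d ⊞ f(a, d) ⊠ g(a, a, a) ⊠ g(a, a, a), g(g(a, d, d), f(d, d), a ⊠ a ⊠ d) ⊞ g(h(a, d), a ⊞ d, d ⊞ d) ⊞ h(g(a, d, a), f(d, d)), a ⊠ f(a, a) ⊞ d ⊠ h(a, a) ⊞ d ⊠ h(a, a) ⊞ h(d ⊠ d, f(d, a))) ⊞ d ⊞ a ⊞ a
Sort arguments:  a ⊞ a ⊞ d ⊞ g(a ⊞ a ⊠ a ⊠ a ⊠ d ⊠ d ⊠ g(a, a, a) ⊠ h(a, d) ⊞ a ⊠ a ⊠ a ⊠ d ⊠ d ⊠ g(a, a, a) ⊠ h(a, d) ⊞ a ⊠ a ⊠ a ⊠ d ⊠ d ⊠ g(a, a, a) ⊠ h(a, d) ⊞ a ⊠ d ⊞ d ⊞ f(a, d) ⊠ g(a, a, a) ⊠ g(a, a, a), g(g(a, d, d), f(d, d), a ⊠ a ⊠ d) ⊞ g(h(a, d), a ⊞ d, d ⊞ d) ⊞ h(g(a, d, a), f(d, d)), a ⊠ f(a, a) ⊞ d ⊠ h(a, a) ⊞ d ⊠ h(a, a) ⊞ h(d ⊠ d, f(d, a)))

Answer: a ⊞ a ⊞ d ⊞ g(a ⊞ a ⊠ a ⊠ a ⊠ d ⊠ d ⊠ g(a, a, a) ⊠ h(a, d) ⊞ a ⊠ a ⊠ a ⊠ d ⊠ d ⊠ g(a, a, a) ⊠ h(a, d) ⊞ a ⊠ a ⊠ a ⊠ d ⊠ d ⊠ g(a, a, a) ⊠ h(a, d) ⊞ a ⊠ d ⊞ d ⊞ f(a, d) ⊠ g(a, a, a) ⊠ g(a, a, a), g(g(a, d, d), f(d, d), a ⊠ a ⊠ d) ⊞ g(h(a, d), a ⊞ d, d ⊞ d) ⊞ h(g(a, d, a), f(d, d)), a ⊠ f(a, a) ⊞ d ⊠ h(a, a) ⊞ d ⊠ h(a, a) ⊞ h(d ⊠ d, f(d, a)))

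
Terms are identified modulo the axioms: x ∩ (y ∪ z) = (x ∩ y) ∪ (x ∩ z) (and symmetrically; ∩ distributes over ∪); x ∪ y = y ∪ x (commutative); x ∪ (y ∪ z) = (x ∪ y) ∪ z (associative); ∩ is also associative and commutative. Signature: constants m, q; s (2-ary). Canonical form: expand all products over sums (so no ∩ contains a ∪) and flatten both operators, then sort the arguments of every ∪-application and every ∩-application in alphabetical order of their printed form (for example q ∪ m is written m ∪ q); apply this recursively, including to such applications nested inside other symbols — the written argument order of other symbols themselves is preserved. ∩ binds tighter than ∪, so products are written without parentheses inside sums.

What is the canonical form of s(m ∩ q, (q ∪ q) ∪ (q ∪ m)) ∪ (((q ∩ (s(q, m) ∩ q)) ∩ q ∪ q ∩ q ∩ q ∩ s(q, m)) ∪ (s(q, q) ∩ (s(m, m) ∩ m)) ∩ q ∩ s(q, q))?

Merge nested applications:  s(m ∩ q, m ∪ q ∪ q ∪ q) ∪ q ∩ q ∩ q ∩ s(q, m) ∪ q ∩ q ∩ q ∩ s(q, m) ∪ m ∩ q ∩ s(m, m) ∩ s(q, q) ∩ s(q, q)
Sort arguments:  m ∩ q ∩ s(m, m) ∩ s(q, q) ∩ s(q, q) ∪ q ∩ q ∩ q ∩ s(q, m) ∪ q ∩ q ∩ q ∩ s(q, m) ∪ s(m ∩ q, m ∪ q ∪ q ∪ q)

Answer: m ∩ q ∩ s(m, m) ∩ s(q, q) ∩ s(q, q) ∪ q ∩ q ∩ q ∩ s(q, m) ∪ q ∩ q ∩ q ∩ s(q, m) ∪ s(m ∩ q, m ∪ q ∪ q ∪ q)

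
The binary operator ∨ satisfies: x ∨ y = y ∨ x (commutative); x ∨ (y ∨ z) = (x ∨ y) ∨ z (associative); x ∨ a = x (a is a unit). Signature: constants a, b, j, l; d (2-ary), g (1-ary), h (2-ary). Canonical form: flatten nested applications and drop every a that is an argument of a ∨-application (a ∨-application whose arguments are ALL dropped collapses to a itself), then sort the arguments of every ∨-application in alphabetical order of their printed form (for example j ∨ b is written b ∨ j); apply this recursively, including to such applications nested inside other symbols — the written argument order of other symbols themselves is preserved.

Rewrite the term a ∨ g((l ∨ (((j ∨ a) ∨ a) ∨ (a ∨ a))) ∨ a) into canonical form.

Inside:  g((l ∨ (((j ∨ a) ∨ a) ∨ (a ∨ a))) ∨ a)  →  g(j ∨ l)
Unit:  drop a
Order the arguments:  g(j ∨ l)

Answer: g(j ∨ l)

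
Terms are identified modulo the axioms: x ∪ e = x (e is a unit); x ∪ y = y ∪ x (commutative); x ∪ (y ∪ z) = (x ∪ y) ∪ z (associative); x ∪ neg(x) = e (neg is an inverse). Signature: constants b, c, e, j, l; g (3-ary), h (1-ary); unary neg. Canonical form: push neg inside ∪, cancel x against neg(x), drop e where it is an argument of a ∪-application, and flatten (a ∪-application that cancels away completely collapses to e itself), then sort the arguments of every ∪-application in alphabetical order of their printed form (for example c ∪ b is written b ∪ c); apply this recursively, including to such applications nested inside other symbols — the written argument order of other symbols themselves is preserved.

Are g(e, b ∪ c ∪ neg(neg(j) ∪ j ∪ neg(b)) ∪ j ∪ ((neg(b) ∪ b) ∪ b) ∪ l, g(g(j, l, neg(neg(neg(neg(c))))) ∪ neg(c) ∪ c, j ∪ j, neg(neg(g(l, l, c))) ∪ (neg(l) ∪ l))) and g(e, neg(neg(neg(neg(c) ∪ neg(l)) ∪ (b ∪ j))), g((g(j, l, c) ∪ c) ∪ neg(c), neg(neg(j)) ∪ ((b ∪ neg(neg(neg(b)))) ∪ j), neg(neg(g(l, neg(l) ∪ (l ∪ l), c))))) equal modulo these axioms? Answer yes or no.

Answer: no — g(e, b ∪ b ∪ b ∪ c ∪ j ∪ l, g(g(j, l, c), j ∪ j, g(l, l, c))) vs g(e, b ∪ c ∪ j ∪ l, g(g(j, l, c), j ∪ j, g(l, l, c)))

Derivation:
Left:  g(e, b ∪ c ∪ neg(neg(j) ∪ j ∪ neg(b)) ∪ j ∪ ((neg(b) ∪ b) ∪ b) ∪ l, g(g(j, l, neg(neg(neg(neg(c))))) ∪ neg(c) ∪ c, j ∪ j, neg(neg(g(l, l, c))) ∪ (neg(l) ∪ l)))
  Descend into:  b ∪ c ∪ neg(neg(j) ∪ j ∪ neg(b)) ∪ j ∪ ((neg(b) ∪ b) ∪ b) ∪ l
  Push neg inside:  distribute neg over ∪ and collapse double neg
  Collect:  b ∪ b ∪ b ∪ c ∪ j ∪ l
  Reassemble:  g(e, b ∪ b ∪ b ∪ c ∪ j ∪ l, g(g(j, l, c), j ∪ j, g(l, l, c)))
Right:  g(e, neg(neg(neg(neg(c) ∪ neg(l)) ∪ (b ∪ j))), g((g(j, l, c) ∪ c) ∪ neg(c), neg(neg(j)) ∪ ((b ∪ neg(neg(neg(b)))) ∪ j), neg(neg(g(l, neg(l) ∪ (l ∪ l), c)))))
  Focus inside:  neg(neg(j)) ∪ ((b ∪ neg(neg(neg(b)))) ∪ j)
  Push neg inside:  distribute neg over ∪ and collapse double neg
  Inverses cancel:  b cancels
  Combine occurrences:  j ∪ j
  Reassemble:  g(e, b ∪ c ∪ j ∪ l, g(g(j, l, c), j ∪ j, g(l, l, c)))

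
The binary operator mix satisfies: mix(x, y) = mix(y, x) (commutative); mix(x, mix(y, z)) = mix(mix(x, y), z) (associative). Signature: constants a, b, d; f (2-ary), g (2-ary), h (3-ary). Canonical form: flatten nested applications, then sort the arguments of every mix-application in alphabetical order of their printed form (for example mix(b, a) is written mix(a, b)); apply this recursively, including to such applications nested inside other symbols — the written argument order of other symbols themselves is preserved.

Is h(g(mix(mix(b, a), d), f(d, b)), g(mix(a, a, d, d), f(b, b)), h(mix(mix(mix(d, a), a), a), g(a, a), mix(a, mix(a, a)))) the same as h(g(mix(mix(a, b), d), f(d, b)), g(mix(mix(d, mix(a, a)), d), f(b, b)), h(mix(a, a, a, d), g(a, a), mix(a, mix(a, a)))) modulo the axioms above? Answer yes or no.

Answer: yes — both canonical forms are h(g(mix(a, b, d), f(d, b)), g(mix(a, a, d, d), f(b, b)), h(mix(a, a, a, d), g(a, a), mix(a, a, a)))

Derivation:
Left:  h(g(mix(mix(b, a), d), f(d, b)), g(mix(a, a, d, d), f(b, b)), h(mix(mix(mix(d, a), a), a), g(a, a), mix(a, mix(a, a))))
  Work inside:  mix(mix(mix(d, a), a), a)
  Merge nested applications:  mix(d, a, a, a)
  Sort:  mix(a, a, a, d)
  Put back:  h(g(mix(a, b, d), f(d, b)), g(mix(a, a, d, d), f(b, b)), h(mix(a, a, a, d), g(a, a), mix(a, a, a)))
Right:  h(g(mix(mix(a, b), d), f(d, b)), g(mix(mix(d, mix(a, a)), d), f(b, b)), h(mix(a, a, a, d), g(a, a), mix(a, mix(a, a))))
  Descend into:  mix(mix(d, mix(a, a)), d)
  Un-nest:  mix(d, a, a, d)
  Sort:  mix(a, a, d, d)
  Reassemble:  h(g(mix(a, b, d), f(d, b)), g(mix(a, a, d, d), f(b, b)), h(mix(a, a, a, d), g(a, a), mix(a, a, a)))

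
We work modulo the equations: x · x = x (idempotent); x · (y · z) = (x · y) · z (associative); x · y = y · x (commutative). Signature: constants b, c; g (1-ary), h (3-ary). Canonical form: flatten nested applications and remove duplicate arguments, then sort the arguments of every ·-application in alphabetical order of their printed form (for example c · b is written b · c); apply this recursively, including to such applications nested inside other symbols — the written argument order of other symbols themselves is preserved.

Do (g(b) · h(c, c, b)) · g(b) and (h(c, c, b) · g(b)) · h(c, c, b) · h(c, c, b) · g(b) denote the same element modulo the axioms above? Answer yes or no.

Left:  (g(b) · h(c, c, b)) · g(b)
  Un-nest:  g(b) · h(c, c, b) · g(b)
  Drop duplicates:  drop duplicate g(b)
  Sort:  g(b) · h(c, c, b)
Right:  (h(c, c, b) · g(b)) · h(c, c, b) · h(c, c, b) · g(b)
  Flatten:  h(c, c, b) · g(b) · h(c, c, b) · h(c, c, b) · g(b)
  Idempotence:  drop duplicate h(c, c, b), h(c, c, b), g(b)
  Sort:  g(b) · h(c, c, b)

Answer: yes — both canonical forms are g(b) · h(c, c, b)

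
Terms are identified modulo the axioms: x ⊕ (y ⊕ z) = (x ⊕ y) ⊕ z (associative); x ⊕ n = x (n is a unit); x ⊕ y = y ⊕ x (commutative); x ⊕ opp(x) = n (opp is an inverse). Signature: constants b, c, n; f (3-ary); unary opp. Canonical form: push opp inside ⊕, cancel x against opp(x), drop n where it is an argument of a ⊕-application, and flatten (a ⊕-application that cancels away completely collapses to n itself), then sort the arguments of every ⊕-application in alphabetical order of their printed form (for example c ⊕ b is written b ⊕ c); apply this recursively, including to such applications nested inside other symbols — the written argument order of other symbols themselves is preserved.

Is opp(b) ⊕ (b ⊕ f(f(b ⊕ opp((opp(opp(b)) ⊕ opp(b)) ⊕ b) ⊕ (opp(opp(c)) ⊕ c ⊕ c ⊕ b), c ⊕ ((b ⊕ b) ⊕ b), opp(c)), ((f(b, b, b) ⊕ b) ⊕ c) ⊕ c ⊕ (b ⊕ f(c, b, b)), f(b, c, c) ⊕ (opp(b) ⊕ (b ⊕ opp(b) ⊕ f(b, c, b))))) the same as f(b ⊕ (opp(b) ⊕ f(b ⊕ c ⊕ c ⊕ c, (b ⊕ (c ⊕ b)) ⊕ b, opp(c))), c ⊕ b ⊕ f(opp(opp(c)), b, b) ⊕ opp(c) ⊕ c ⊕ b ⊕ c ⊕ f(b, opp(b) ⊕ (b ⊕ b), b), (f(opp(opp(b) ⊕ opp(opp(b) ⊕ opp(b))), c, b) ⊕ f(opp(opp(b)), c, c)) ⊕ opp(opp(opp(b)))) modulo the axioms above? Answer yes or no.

Answer: no — f(f(b ⊕ c ⊕ c ⊕ c, b ⊕ b ⊕ b ⊕ c, opp(c)), b ⊕ b ⊕ c ⊕ c ⊕ f(b, b, b) ⊕ f(c, b, b), f(b, c, b) ⊕ f(b, c, c) ⊕ opp(b)) vs f(f(b ⊕ c ⊕ c ⊕ c, b ⊕ b ⊕ b ⊕ c, opp(c)), b ⊕ b ⊕ c ⊕ c ⊕ f(b, b, b) ⊕ f(c, b, b), f(b, c, c) ⊕ f(opp(b), c, b) ⊕ opp(b))

Derivation:
Left:  opp(b) ⊕ (b ⊕ f(f(b ⊕ opp((opp(opp(b)) ⊕ opp(b)) ⊕ b) ⊕ (opp(opp(c)) ⊕ c ⊕ c ⊕ b), c ⊕ ((b ⊕ b) ⊕ b), opp(c)), ((f(b, b, b) ⊕ b) ⊕ c) ⊕ c ⊕ (b ⊕ f(c, b, b)), f(b, c, c) ⊕ (opp(b) ⊕ (b ⊕ opp(b) ⊕ f(b, c, b)))))
  Push opp inside:  distribute opp over ⊕ and collapse double opp
  Cancel:  b cancels
  Collect:  f(f(b ⊕ c ⊕ c ⊕ c, b ⊕ b ⊕ b ⊕ c, opp(c)), b ⊕ b ⊕ c ⊕ c ⊕ f(b, b, b) ⊕ f(c, b, b), f(b, c, b) ⊕ f(b, c, c) ⊕ opp(b))
Right:  f(b ⊕ (opp(b) ⊕ f(b ⊕ c ⊕ c ⊕ c, (b ⊕ (c ⊕ b)) ⊕ b, opp(c))), c ⊕ b ⊕ f(opp(opp(c)), b, b) ⊕ opp(c) ⊕ c ⊕ b ⊕ c ⊕ f(b, opp(b) ⊕ (b ⊕ b), b), (f(opp(opp(b) ⊕ opp(opp(b) ⊕ opp(b))), c, b) ⊕ f(opp(opp(b)), c, c)) ⊕ opp(opp(opp(b))))
  Descend into:  (f(opp(opp(b) ⊕ opp(opp(b) ⊕ opp(b))), c, b) ⊕ f(opp(opp(b)), c, c)) ⊕ opp(opp(opp(b)))
  Push opp inside:  distribute opp over ⊕ and collapse double opp
  Collect:  f(opp(b), c, b) ⊕ f(b, c, c) ⊕ opp(b)
  Sort arguments:  f(b, c, c) ⊕ f(opp(b), c, b) ⊕ opp(b)
  Rebuild:  f(f(b ⊕ c ⊕ c ⊕ c, b ⊕ b ⊕ b ⊕ c, opp(c)), b ⊕ b ⊕ c ⊕ c ⊕ f(b, b, b) ⊕ f(c, b, b), f(b, c, c) ⊕ f(opp(b), c, b) ⊕ opp(b))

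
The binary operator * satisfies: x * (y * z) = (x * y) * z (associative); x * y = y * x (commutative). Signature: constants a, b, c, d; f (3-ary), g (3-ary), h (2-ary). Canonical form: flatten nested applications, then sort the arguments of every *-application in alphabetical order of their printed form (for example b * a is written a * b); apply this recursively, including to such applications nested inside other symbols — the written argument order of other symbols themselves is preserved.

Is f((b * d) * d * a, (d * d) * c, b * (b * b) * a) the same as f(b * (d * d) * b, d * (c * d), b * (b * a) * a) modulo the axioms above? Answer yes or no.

Left:  f((b * d) * d * a, (d * d) * c, b * (b * b) * a)
  Descend into:  b * (b * b) * a
  Flatten:  b * b * b * a
  Sort:  a * b * b * b
  Rebuild:  f(a * b * d * d, c * d * d, a * b * b * b)
Right:  f(b * (d * d) * b, d * (c * d), b * (b * a) * a)
  Work inside:  b * (b * a) * a
  Merge nested applications:  b * b * a * a
  Sort arguments:  a * a * b * b
  Rebuild:  f(b * b * d * d, c * d * d, a * a * b * b)

Answer: no — f(a * b * d * d, c * d * d, a * b * b * b) vs f(b * b * d * d, c * d * d, a * a * b * b)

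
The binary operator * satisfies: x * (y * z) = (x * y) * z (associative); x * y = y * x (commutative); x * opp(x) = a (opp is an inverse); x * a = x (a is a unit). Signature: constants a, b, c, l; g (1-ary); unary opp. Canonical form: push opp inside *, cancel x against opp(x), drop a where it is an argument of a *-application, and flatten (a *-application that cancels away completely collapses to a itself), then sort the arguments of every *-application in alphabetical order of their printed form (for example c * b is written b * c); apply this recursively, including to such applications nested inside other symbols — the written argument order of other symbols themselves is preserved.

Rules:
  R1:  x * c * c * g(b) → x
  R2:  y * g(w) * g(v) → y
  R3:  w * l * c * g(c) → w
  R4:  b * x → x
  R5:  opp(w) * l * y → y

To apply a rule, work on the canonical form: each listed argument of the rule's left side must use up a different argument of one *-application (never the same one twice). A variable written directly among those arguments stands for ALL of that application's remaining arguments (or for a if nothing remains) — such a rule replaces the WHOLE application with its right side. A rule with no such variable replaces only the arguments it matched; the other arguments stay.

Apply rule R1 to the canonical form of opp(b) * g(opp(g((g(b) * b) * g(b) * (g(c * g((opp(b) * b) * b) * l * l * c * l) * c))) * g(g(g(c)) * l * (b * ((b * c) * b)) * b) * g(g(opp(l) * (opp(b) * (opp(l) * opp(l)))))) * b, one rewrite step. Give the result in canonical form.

Canonical form:  g(g(b * b * b * b * c * g(g(c)) * l) * g(g(opp(b) * opp(l) * opp(l) * opp(l))) * opp(g(b * c * g(b) * g(b) * g(c * c * g(b) * l * l * l))))
R1 matches:  uses c, c, g(b);  x := l * l * l
Every leftover argument binds to the variable; the entire application is replaced.
New term:  g(g(b * b * b * b * c * g(g(c)) * l) * g(g(opp(b) * opp(l) * opp(l) * opp(l))) * opp(g(b * c * g(b) * g(b) * g(l * l * l))))

Answer: g(g(b * b * b * b * c * g(g(c)) * l) * g(g(opp(b) * opp(l) * opp(l) * opp(l))) * opp(g(b * c * g(b) * g(b) * g(l * l * l))))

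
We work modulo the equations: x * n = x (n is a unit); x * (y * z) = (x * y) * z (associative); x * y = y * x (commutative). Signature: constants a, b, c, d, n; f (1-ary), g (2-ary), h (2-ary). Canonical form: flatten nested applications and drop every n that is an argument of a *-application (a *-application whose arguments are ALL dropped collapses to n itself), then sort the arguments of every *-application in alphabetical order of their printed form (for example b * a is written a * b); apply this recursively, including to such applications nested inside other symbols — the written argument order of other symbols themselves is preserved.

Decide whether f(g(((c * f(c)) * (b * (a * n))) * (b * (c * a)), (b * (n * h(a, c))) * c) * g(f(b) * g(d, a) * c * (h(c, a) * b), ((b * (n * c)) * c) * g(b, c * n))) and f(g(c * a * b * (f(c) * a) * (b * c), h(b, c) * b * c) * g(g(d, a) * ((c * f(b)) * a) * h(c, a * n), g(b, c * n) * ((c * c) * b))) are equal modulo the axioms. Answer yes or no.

Answer: no — f(g(a * a * b * b * c * c * f(c), b * c * h(a, c)) * g(b * c * f(b) * g(d, a) * h(c, a), b * c * c * g(b, c))) vs f(g(a * a * b * b * c * c * f(c), b * c * h(b, c)) * g(a * c * f(b) * g(d, a) * h(c, a), b * c * c * g(b, c)))

Derivation:
Left:  f(g(((c * f(c)) * (b * (a * n))) * (b * (c * a)), (b * (n * h(a, c))) * c) * g(f(b) * g(d, a) * c * (h(c, a) * b), ((b * (n * c)) * c) * g(b, c * n)))
  Focus inside:  g(((c * f(c)) * (b * (a * n))) * (b * (c * a)), (b * (n * h(a, c))) * c) * g(f(b) * g(d, a) * c * (h(c, a) * b), ((b * (n * c)) * c) * g(b, c * n))
  Simplify inside:  g(((c * f(c)) * (b * (a * n))) * (b * (c * a)), (b * (n * h(a, c))) * c)  →  g(a * a * b * b * c * c * f(c), b * c * h(a, c))
  Simplify inside:  g(f(b) * g(d, a) * c * (h(c, a) * b), ((b * (n * c)) * c) * g(b, c * n))  →  g(b * c * f(b) * g(d, a) * h(c, a), b * c * c * g(b, c))
  Sort arguments:  g(a * a * b * b * c * c * f(c), b * c * h(a, c)) * g(b * c * f(b) * g(d, a) * h(c, a), b * c * c * g(b, c))
  Put back:  f(g(a * a * b * b * c * c * f(c), b * c * h(a, c)) * g(b * c * f(b) * g(d, a) * h(c, a), b * c * c * g(b, c)))
Right:  f(g(c * a * b * (f(c) * a) * (b * c), h(b, c) * b * c) * g(g(d, a) * ((c * f(b)) * a) * h(c, a * n), g(b, c * n) * ((c * c) * b)))
  Descend into:  g(c * a * b * (f(c) * a) * (b * c), h(b, c) * b * c) * g(g(d, a) * ((c * f(b)) * a) * h(c, a * n), g(b, c * n) * ((c * c) * b))
  Inside:  g(c * a * b * (f(c) * a) * (b * c), h(b, c) * b * c)  →  g(a * a * b * b * c * c * f(c), b * c * h(b, c))
  Canonicalize subterm:  g(g(d, a) * ((c * f(b)) * a) * h(c, a * n), g(b, c * n) * ((c * c) * b))  →  g(a * c * f(b) * g(d, a) * h(c, a), b * c * c * g(b, c))
  Sort:  g(a * a * b * b * c * c * f(c), b * c * h(b, c)) * g(a * c * f(b) * g(d, a) * h(c, a), b * c * c * g(b, c))
  Reassemble:  f(g(a * a * b * b * c * c * f(c), b * c * h(b, c)) * g(a * c * f(b) * g(d, a) * h(c, a), b * c * c * g(b, c)))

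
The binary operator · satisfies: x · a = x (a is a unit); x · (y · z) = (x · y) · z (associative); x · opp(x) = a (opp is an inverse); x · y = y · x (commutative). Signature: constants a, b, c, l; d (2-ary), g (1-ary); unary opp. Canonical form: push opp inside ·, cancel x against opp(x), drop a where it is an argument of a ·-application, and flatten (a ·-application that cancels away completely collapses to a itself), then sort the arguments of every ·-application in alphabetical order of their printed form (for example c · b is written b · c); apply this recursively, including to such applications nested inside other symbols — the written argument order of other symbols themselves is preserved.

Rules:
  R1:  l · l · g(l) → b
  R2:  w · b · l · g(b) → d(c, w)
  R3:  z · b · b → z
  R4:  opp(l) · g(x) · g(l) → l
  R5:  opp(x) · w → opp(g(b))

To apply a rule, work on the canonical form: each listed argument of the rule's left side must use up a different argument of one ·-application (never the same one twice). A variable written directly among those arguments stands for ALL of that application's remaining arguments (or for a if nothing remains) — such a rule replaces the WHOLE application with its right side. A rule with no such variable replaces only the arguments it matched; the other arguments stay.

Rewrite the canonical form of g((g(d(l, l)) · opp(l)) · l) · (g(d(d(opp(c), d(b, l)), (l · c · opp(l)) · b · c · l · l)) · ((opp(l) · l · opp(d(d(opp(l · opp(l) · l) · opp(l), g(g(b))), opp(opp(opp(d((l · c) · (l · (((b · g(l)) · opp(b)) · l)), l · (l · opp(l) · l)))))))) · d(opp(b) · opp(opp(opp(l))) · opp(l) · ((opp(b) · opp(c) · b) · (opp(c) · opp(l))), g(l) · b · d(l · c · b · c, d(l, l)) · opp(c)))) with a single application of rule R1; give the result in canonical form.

Answer: d(opp(b) · opp(c) · opp(c) · opp(l) · opp(l) · opp(l), b · d(b · c · c · l, d(l, l)) · g(l) · opp(c)) · g(d(d(opp(c), d(b, l)), b · c · c · l · l)) · g(g(d(l, l))) · opp(d(d(opp(l) · opp(l), g(g(b))), opp(d(b · c · l, l · l))))

Derivation:
Canonical form:  d(opp(b) · opp(c) · opp(c) · opp(l) · opp(l) · opp(l), b · d(b · c · c · l, d(l, l)) · g(l) · opp(c)) · g(d(d(opp(c), d(b, l)), b · c · c · l · l)) · g(g(d(l, l))) · opp(d(d(opp(l) · opp(l), g(g(b))), opp(d(c · g(l) · l · l · l, l · l))))
Apply R1:  consuming g(l), l, l
Result:  d(opp(b) · opp(c) · opp(c) · opp(l) · opp(l) · opp(l), b · d(b · c · c · l, d(l, l)) · g(l) · opp(c)) · g(d(d(opp(c), d(b, l)), b · c · c · l · l)) · g(g(d(l, l))) · opp(d(d(opp(l) · opp(l), g(g(b))), opp(d(b · c · l, l · l))))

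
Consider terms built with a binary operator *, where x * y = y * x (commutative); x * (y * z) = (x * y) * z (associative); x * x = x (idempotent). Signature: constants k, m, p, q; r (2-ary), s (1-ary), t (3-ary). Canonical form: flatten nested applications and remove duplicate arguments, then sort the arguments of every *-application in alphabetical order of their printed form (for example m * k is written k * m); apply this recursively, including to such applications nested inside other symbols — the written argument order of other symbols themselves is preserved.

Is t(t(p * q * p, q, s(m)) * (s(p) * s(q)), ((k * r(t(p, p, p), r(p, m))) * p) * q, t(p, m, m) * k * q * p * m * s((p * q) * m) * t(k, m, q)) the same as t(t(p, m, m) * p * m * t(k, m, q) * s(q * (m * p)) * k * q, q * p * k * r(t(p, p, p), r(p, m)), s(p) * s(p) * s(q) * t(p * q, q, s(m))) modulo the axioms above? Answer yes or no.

Left:  t(t(p * q * p, q, s(m)) * (s(p) * s(q)), ((k * r(t(p, p, p), r(p, m))) * p) * q, t(p, m, m) * k * q * p * m * s((p * q) * m) * t(k, m, q))
  Descend into:  t(p, m, m) * k * q * p * m * s((p * q) * m) * t(k, m, q)
  Simplify inside:  s((p * q) * m)  →  s(m * p * q)
  Sort arguments:  k * m * p * q * s(m * p * q) * t(k, m, q) * t(p, m, m)
  Put back:  t(s(p) * s(q) * t(p * q, q, s(m)), k * p * q * r(t(p, p, p), r(p, m)), k * m * p * q * s(m * p * q) * t(k, m, q) * t(p, m, m))
Right:  t(t(p, m, m) * p * m * t(k, m, q) * s(q * (m * p)) * k * q, q * p * k * r(t(p, p, p), r(p, m)), s(p) * s(p) * s(q) * t(p * q, q, s(m)))
  Focus inside:  t(p, m, m) * p * m * t(k, m, q) * s(q * (m * p)) * k * q
  Simplify inside:  s(q * (m * p))  →  s(m * p * q)
  Order the arguments:  k * m * p * q * s(m * p * q) * t(k, m, q) * t(p, m, m)
  Put back:  t(k * m * p * q * s(m * p * q) * t(k, m, q) * t(p, m, m), k * p * q * r(t(p, p, p), r(p, m)), s(p) * s(q) * t(p * q, q, s(m)))

Answer: no — t(s(p) * s(q) * t(p * q, q, s(m)), k * p * q * r(t(p, p, p), r(p, m)), k * m * p * q * s(m * p * q) * t(k, m, q) * t(p, m, m)) vs t(k * m * p * q * s(m * p * q) * t(k, m, q) * t(p, m, m), k * p * q * r(t(p, p, p), r(p, m)), s(p) * s(q) * t(p * q, q, s(m)))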